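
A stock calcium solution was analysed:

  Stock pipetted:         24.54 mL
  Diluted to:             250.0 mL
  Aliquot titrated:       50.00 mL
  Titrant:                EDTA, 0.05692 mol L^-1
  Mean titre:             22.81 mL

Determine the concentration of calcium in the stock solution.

0.2645 mol/L

Ca^2+ + EDTA^4- → [Ca(EDTA)]^2-
n(EDTA) = 0.02281 × 0.05692 = 1.298 × 10^-3 mol
n(Ca2+) in the aliquot = 1.298 × 10^-3 mol (1:1 ratio)
[Ca2+]_dilute = 1.298 × 10^-3 / 0.05000 = 0.02597 mol/L
Dilution factor = 250.0 / 24.54 = 10.19
[Ca2+]_stock = 0.02597 × 10.19 = 0.2645 mol/L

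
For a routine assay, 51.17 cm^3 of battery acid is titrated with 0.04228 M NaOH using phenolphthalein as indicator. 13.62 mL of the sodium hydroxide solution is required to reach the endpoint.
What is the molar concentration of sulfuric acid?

0.005627 M

H2SO4 + 2 NaOH → Na2SO4 + 2 H2O
n(NaOH) = 0.01362 L × 0.04228 mol/L = 5.759 × 10^-4 mol
From the 1:2 mole ratio, n(H2SO4) = 1/2 × 5.759 × 10^-4 = 2.879 × 10^-4 mol
[H2SO4] = 2.879 × 10^-4 mol / 0.05117 L = 0.005627 mol/L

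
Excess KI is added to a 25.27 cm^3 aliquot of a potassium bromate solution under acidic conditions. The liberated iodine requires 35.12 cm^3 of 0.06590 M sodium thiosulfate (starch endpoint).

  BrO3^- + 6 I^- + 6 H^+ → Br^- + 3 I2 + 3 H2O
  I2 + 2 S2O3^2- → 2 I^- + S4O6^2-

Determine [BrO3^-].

0.01526 M

n(S2O3^2-) = 0.03512 × 0.06590 = 2.314 × 10^-3 mol
n(I2) = n(S2O3^2-)/2 = 1.157 × 10^-3 mol
From the 1:3 ratio, n(BrO3^-) in the aliquot = 1/3 × 1.157 × 10^-3 = 3.857 × 10^-4 mol
[BrO3^-] = 3.857 × 10^-4 / 0.02527 = 0.01526 mol/L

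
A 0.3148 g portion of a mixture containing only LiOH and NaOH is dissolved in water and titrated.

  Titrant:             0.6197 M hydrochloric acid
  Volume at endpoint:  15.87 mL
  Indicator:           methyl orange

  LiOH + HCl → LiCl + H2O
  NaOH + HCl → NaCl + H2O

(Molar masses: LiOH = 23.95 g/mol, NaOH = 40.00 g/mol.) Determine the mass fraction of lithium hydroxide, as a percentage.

37.25 %

n(HCl) = 0.01587 × 0.6197 = 9.835 × 10^-3 mol
Let x = n(LiOH), y = n(NaOH).
Titrant: 1x + 1y = 9.835 × 10^-3;  mass: 23.95x + 40.00y = 0.3148
Solving, x = 4.896 × 10^-3 mol, y = 4.938 × 10^-3 mol
mass of LiOH = 4.896 × 10^-3 × 23.95 = 0.1173 g
% LiOH = 0.1173 / 0.3148 × 100 = 37.25 %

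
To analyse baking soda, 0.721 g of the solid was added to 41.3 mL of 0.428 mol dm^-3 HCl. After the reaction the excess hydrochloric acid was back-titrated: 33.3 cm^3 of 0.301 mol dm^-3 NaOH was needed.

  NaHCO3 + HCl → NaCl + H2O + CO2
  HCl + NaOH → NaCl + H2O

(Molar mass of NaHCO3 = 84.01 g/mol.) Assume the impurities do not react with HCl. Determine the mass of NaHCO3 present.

0.643 g

n(HCl) added = 0.0413 × 0.428 = 0.0177 mol
n(NaOH) used in back-titration = 0.0333 × 0.301 = 0.0100 mol
n(HCl) left over = 0.0100 mol (1:1 ratio)
n(HCl) consumed by analyte = 0.0177 − 0.0100 = 7.65 × 10^-3 mol
n(NaHCO3) = 7.65 × 10^-3 mol (1:1 ratio)
mass of NaHCO3 = 7.65 × 10^-3 × 84.01 = 0.643 g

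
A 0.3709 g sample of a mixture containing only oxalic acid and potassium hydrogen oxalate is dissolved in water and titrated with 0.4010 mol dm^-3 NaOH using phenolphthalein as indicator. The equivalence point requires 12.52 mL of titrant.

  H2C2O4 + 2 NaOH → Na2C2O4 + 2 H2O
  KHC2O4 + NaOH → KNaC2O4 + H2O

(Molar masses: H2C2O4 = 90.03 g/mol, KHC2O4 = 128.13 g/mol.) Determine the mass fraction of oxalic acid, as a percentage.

39.77 %

n(NaOH) = 0.01252 × 0.4010 = 5.021 × 10^-3 mol
Let x = n(H2C2O4), y = n(KHC2O4).
Titrant: 2x + 1y = 5.021 × 10^-3;  mass: 90.03x + 128.13y = 0.3709
Solving, x = 1.639 × 10^-3 mol, y = 1.743 × 10^-3 mol
mass of H2C2O4 = 1.639 × 10^-3 × 90.03 = 0.1475 g
% H2C2O4 = 0.1475 / 0.3709 × 100 = 39.77 %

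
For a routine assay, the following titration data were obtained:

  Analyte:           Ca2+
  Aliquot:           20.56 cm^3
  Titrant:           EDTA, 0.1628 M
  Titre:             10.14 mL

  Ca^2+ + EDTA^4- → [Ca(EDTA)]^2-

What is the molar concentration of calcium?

0.08029 M

n(EDTA) = 0.01014 L × 0.1628 mol/L = 1.651 × 10^-3 mol
n(Ca2+) = 1.651 × 10^-3 mol (1:1 mole ratio)
[Ca2+] = 1.651 × 10^-3 mol / 0.02056 L = 0.08029 mol/L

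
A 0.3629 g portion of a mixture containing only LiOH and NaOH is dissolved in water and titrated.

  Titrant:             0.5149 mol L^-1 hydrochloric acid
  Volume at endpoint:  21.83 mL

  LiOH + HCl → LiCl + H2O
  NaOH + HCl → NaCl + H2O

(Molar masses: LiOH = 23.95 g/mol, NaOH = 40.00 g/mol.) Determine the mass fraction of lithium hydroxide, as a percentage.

35.65 %

n(HCl) = 0.02183 × 0.5149 = 0.01124 mol
Let x = n(LiOH), y = n(NaOH).
Titrant: 1x + 1y = 0.01124;  mass: 23.95x + 40.00y = 0.3629
Solving, x = 5.403 × 10^-3 mol, y = 5.838 × 10^-3 mol
mass of LiOH = 5.403 × 10^-3 × 23.95 = 0.1294 g
% LiOH = 0.1294 / 0.3629 × 100 = 35.65 %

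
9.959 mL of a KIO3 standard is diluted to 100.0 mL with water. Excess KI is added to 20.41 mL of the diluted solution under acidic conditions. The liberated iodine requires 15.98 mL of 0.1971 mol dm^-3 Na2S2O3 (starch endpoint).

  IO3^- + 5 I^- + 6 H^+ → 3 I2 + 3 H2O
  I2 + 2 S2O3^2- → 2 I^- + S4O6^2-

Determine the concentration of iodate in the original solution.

n(S2O3^2-) = 0.01598 × 0.1971 = 3.150 × 10^-3 mol
n(I2) = n(S2O3^2-)/2 = 1.575 × 10^-3 mol
From the 1:3 ratio, n(IO3^-) in the aliquot = 1/3 × 1.575 × 10^-3 = 5.249 × 10^-4 mol
[IO3^-]_dilute = 5.249 × 10^-4 / 0.02041 = 0.02572 mol/L
[IO3^-]_original = 0.02572 × 100.0/9.959 = 0.2583 mol/L

0.2583 mol/L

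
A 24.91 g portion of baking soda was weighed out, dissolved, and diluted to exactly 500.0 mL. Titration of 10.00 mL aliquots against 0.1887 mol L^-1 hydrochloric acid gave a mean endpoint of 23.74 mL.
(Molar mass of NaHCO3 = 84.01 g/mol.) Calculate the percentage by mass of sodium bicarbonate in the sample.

75.54 %

NaHCO3 + HCl → NaCl + H2O + CO2
n(HCl) per titration = 0.02374 × 0.1887 = 4.480 × 10^-3 mol
n(NaHCO3) in each aliquot = 4.480 × 10^-3 mol (1:1 ratio)
n(NaHCO3) in the whole flask = 4.480 × 10^-3 × 500.0/10.00 = 0.2240 mol
mass of NaHCO3 = 0.2240 × 84.01 = 18.82 g
% NaHCO3 = 18.82 / 24.91 × 100 = 75.54 %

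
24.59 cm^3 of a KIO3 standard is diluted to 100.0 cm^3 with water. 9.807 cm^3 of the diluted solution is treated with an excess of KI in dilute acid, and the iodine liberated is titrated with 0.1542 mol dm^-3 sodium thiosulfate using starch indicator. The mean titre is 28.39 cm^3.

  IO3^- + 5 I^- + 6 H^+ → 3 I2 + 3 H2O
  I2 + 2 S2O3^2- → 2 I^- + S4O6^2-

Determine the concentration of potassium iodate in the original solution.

n(S2O3^2-) = 0.02839 × 0.1542 = 4.378 × 10^-3 mol
n(I2) = n(S2O3^2-)/2 = 2.189 × 10^-3 mol
From the 1:3 ratio, n(IO3^-) in the aliquot = 1/3 × 2.189 × 10^-3 = 7.296 × 10^-4 mol
[IO3^-]_dilute = 7.296 × 10^-4 / 0.009807 = 0.07440 mol/L
[IO3^-]_original = 0.07440 × 100.0/24.59 = 0.3026 mol/L

0.3026 mol/L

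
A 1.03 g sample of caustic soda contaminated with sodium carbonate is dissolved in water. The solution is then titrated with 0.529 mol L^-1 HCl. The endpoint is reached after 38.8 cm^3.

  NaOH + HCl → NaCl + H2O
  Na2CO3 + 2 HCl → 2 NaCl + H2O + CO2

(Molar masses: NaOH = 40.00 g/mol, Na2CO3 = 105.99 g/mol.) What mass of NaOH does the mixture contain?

0.178 g

n(HCl) = 0.0388 × 0.529 = 0.0205 mol
Let x = n(NaOH), y = n(Na2CO3).
Titrant: 1x + 2y = 0.0205;  mass: 40.00x + 105.99y = 1.03
Solving, x = 4.44 × 10^-3 mol, y = 8.04 × 10^-3 mol
mass of NaOH = 4.44 × 10^-3 × 40.00 = 0.178 g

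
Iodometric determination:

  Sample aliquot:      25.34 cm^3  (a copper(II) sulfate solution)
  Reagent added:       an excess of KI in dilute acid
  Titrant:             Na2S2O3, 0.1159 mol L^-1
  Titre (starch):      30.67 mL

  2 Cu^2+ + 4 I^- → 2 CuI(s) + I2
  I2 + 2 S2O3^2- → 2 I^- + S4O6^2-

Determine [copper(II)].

0.1403 mol/L

n(S2O3^2-) = 0.03067 × 0.1159 = 3.555 × 10^-3 mol
n(I2) = n(S2O3^2-)/2 = 1.777 × 10^-3 mol
From the 2:1 ratio, n(Cu2+) in the aliquot = 2/1 × 1.777 × 10^-3 = 3.555 × 10^-3 mol
[Cu2+] = 3.555 × 10^-3 / 0.02534 = 0.1403 mol/L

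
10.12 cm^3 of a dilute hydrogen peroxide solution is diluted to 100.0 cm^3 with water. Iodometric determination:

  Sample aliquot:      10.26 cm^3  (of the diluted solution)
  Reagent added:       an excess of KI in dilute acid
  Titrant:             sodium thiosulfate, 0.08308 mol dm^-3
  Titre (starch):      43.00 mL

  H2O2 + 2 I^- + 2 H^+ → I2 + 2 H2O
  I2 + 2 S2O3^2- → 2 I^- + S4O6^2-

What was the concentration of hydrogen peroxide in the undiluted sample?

n(S2O3^2-) = 0.04300 × 0.08308 = 3.572 × 10^-3 mol
n(I2) = n(S2O3^2-)/2 = 1.786 × 10^-3 mol
n(H2O2) in the aliquot = 1.786 × 10^-3 mol (1:1 ratio)
[H2O2]_dilute = 1.786 × 10^-3 / 0.01026 = 0.1741 mol/L
[H2O2]_original = 0.1741 × 100.0/10.12 = 1.720 mol/L

1.720 mol/L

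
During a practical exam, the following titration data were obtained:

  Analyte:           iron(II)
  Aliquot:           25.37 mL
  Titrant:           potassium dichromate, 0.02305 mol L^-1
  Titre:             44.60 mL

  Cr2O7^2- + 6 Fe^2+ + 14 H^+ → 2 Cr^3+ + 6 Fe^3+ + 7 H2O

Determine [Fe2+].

0.2431 mol/L

n(K2Cr2O7) = 0.04460 L × 0.02305 mol/L = 1.028 × 10^-3 mol
From the 6:1 mole ratio, n(Fe2+) = 6/1 × 1.028 × 10^-3 = 6.168 × 10^-3 mol
[Fe2+] = 6.168 × 10^-3 mol / 0.02537 L = 0.2431 mol/L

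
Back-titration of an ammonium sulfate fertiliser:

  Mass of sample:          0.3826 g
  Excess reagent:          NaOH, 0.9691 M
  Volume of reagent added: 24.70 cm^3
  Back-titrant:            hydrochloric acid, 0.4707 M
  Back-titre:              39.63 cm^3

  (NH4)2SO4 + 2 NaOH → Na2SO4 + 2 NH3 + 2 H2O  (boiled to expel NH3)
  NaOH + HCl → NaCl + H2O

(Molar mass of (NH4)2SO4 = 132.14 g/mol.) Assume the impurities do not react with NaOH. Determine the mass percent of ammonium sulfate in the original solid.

n(NaOH) added = 0.02470 × 0.9691 = 0.02394 mol
n(HCl) used in back-titration = 0.03963 × 0.4707 = 0.01865 mol
n(NaOH) left over = 0.01865 mol (1:1 ratio)
n(NaOH) consumed by analyte = 0.02394 − 0.01865 = 5.283 × 10^-3 mol
From the 1:2 ratio, n((NH4)2SO4) = 1/2 × 5.283 × 10^-3 = 2.641 × 10^-3 mol
mass of (NH4)2SO4 = 2.641 × 10^-3 × 132.14 = 0.3490 g
% (NH4)2SO4 = 0.3490 / 0.3826 × 100 = 91.23 %

91.23 %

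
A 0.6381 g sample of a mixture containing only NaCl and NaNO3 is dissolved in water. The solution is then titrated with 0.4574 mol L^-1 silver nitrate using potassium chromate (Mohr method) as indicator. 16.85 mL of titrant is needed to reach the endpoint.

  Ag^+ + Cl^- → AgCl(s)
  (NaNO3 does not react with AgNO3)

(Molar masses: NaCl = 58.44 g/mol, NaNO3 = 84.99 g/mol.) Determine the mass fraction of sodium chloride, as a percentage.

70.59 %

n(AgNO3) = 0.01685 × 0.4574 = 7.707 × 10^-3 mol
Let x = n(NaCl), y = n(NaNO3).
Titrant: 1x = 7.707 × 10^-3;  mass: 58.44x + 84.99y = 0.6381
Solving, x = 7.707 × 10^-3 mol, y = 2.208 × 10^-3 mol
mass of NaCl = 7.707 × 10^-3 × 58.44 = 0.4504 g
% NaCl = 0.4504 / 0.6381 × 100 = 70.59 %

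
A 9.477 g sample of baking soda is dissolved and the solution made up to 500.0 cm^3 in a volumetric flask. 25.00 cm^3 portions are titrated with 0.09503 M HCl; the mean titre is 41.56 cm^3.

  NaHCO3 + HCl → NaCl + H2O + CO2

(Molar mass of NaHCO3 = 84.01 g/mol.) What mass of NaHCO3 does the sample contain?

6.636 g

n(HCl) per titration = 0.04156 × 0.09503 = 3.949 × 10^-3 mol
n(NaHCO3) in each aliquot = 3.949 × 10^-3 mol (1:1 ratio)
n(NaHCO3) in the whole flask = 3.949 × 10^-3 × 500.0/25.00 = 0.07899 mol
mass of NaHCO3 = 0.07899 × 84.01 = 6.636 g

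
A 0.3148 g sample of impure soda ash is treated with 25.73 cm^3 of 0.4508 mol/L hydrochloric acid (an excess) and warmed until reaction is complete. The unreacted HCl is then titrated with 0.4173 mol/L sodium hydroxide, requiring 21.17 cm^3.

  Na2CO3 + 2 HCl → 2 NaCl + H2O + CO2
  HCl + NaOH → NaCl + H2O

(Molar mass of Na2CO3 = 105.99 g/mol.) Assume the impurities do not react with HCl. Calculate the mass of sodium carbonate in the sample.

n(HCl) added = 0.02573 × 0.4508 = 0.01160 mol
n(NaOH) used in back-titration = 0.02117 × 0.4173 = 8.834 × 10^-3 mol
n(HCl) left over = 8.834 × 10^-3 mol (1:1 ratio)
n(HCl) consumed by analyte = 0.01160 − 8.834 × 10^-3 = 2.765 × 10^-3 mol
From the 1:2 ratio, n(Na2CO3) = 1/2 × 2.765 × 10^-3 = 1.382 × 10^-3 mol
mass of Na2CO3 = 1.382 × 10^-3 × 105.99 = 0.1465 g

0.1465 g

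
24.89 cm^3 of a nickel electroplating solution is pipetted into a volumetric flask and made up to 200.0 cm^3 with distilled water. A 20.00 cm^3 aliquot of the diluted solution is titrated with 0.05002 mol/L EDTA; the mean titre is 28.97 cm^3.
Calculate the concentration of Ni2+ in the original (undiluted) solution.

Ni^2+ + EDTA^4- → [Ni(EDTA)]^2-
n(EDTA) = 0.02897 × 0.05002 = 1.449 × 10^-3 mol
n(Ni2+) in the aliquot = 1.449 × 10^-3 mol (1:1 ratio)
[Ni2+]_dilute = 1.449 × 10^-3 / 0.02000 = 0.07245 mol/L
Dilution factor = 200.0 / 24.89 = 8.035
[Ni2+]_stock = 0.07245 × 8.035 = 0.5822 mol/L

0.5822 mol/L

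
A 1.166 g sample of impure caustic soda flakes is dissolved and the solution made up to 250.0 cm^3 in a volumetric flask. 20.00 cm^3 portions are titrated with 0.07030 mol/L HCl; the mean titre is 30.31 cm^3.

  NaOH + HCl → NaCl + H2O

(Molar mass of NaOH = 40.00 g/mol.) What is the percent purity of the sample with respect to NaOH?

n(HCl) per titration = 0.03031 × 0.07030 = 2.131 × 10^-3 mol
n(NaOH) in each aliquot = 2.131 × 10^-3 mol (1:1 ratio)
n(NaOH) in the whole flask = 2.131 × 10^-3 × 250.0/20.00 = 0.02663 mol
mass of NaOH = 0.02663 × 40.00 = 1.065 g
% NaOH = 1.065 / 1.166 × 100 = 91.37 %

91.37 %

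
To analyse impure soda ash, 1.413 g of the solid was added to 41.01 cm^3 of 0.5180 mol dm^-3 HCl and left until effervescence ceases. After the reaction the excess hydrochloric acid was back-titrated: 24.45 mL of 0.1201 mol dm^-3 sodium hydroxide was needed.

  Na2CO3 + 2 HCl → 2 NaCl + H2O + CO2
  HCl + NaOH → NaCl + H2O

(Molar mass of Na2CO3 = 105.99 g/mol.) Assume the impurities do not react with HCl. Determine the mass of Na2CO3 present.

n(HCl) added = 0.04101 × 0.5180 = 0.02124 mol
n(NaOH) used in back-titration = 0.02445 × 0.1201 = 2.936 × 10^-3 mol
n(HCl) left over = 2.936 × 10^-3 mol (1:1 ratio)
n(HCl) consumed by analyte = 0.02124 − 2.936 × 10^-3 = 0.01831 mol
From the 1:2 ratio, n(Na2CO3) = 1/2 × 0.01831 = 9.153 × 10^-3 mol
mass of Na2CO3 = 9.153 × 10^-3 × 105.99 = 0.9702 g

0.9702 g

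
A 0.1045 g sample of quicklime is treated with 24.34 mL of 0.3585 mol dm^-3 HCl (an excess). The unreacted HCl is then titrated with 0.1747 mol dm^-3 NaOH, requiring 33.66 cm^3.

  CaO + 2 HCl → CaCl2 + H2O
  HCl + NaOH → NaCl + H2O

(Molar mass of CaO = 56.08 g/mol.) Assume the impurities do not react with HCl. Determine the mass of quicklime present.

n(HCl) added = 0.02434 × 0.3585 = 8.726 × 10^-3 mol
n(NaOH) used in back-titration = 0.03366 × 0.1747 = 5.880 × 10^-3 mol
n(HCl) left over = 5.880 × 10^-3 mol (1:1 ratio)
n(HCl) consumed by analyte = 8.726 × 10^-3 − 5.880 × 10^-3 = 2.845 × 10^-3 mol
From the 1:2 ratio, n(CaO) = 1/2 × 2.845 × 10^-3 = 1.423 × 10^-3 mol
mass of CaO = 1.423 × 10^-3 × 56.08 = 0.07979 g

0.07979 g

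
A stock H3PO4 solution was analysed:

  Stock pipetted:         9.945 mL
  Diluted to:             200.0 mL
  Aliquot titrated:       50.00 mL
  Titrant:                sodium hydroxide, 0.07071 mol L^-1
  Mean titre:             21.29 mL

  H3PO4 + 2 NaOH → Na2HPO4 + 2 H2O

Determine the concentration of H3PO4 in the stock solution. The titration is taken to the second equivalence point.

n(NaOH) = 0.02129 × 0.07071 = 1.505 × 10^-3 mol
From the 1:2 ratio, n(H3PO4) in the aliquot = 1/2 × 1.505 × 10^-3 = 7.527 × 10^-4 mol
[H3PO4]_dilute = 7.527 × 10^-4 / 0.05000 = 0.01505 mol/L
Dilution factor = 200.0 / 9.945 = 20.11
[H3PO4]_stock = 0.01505 × 20.11 = 0.3027 mol/L

0.3027 mol/L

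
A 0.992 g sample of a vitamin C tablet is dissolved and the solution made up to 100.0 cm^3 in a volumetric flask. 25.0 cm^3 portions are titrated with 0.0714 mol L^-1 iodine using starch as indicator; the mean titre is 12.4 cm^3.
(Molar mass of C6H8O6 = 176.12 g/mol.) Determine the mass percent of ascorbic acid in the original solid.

62.9 %

C6H8O6 + I2 → C6H6O6 + 2 HI
n(I2) per titration = 0.0124 × 0.0714 = 8.85 × 10^-4 mol
n(C6H8O6) in each aliquot = 8.85 × 10^-4 mol (1:1 ratio)
n(C6H8O6) in the whole flask = 8.85 × 10^-4 × 100.0/25.0 = 3.54 × 10^-3 mol
mass of C6H8O6 = 3.54 × 10^-3 × 176.12 = 0.624 g
% C6H8O6 = 0.624 / 0.992 × 100 = 62.9 %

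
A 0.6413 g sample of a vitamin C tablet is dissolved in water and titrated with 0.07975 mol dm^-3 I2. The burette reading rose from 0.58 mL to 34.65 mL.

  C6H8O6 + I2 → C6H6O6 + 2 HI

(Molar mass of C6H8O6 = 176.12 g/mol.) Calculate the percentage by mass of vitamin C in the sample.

74.62 %

n(I2) = 0.03407 L × 0.07975 mol/L = 2.717 × 10^-3 mol
n(C6H8O6) = 2.717 × 10^-3 mol (1:1 ratio)
mass of C6H8O6 = 2.717 × 10^-3 × 176.12 g/mol = 0.4785 g
% C6H8O6 = 0.4785 / 0.6413 × 100 = 74.62 %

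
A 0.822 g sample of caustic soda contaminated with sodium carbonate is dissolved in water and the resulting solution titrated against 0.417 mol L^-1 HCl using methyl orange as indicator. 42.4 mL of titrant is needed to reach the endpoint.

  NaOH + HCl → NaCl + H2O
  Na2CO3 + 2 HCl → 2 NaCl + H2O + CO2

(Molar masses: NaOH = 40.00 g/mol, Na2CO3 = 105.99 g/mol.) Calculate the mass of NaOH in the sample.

0.354 g

n(HCl) = 0.0424 × 0.417 = 0.0177 mol
Let x = n(NaOH), y = n(Na2CO3).
Titrant: 1x + 2y = 0.0177;  mass: 40.00x + 105.99y = 0.822
Solving, x = 8.85 × 10^-3 mol, y = 4.42 × 10^-3 mol
mass of NaOH = 8.85 × 10^-3 × 40.00 = 0.354 g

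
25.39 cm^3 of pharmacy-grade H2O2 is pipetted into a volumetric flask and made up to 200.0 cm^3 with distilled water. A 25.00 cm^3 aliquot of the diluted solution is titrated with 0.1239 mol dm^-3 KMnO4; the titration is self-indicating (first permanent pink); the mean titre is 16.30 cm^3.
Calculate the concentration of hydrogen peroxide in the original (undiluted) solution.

2 MnO4^- + 5 H2O2 + 6 H^+ → 2 Mn^2+ + 5 O2 + 8 H2O
n(KMnO4) = 0.01630 × 0.1239 = 2.020 × 10^-3 mol
From the 5:2 ratio, n(H2O2) in the aliquot = 5/2 × 2.020 × 10^-3 = 5.049 × 10^-3 mol
[H2O2]_dilute = 5.049 × 10^-3 / 0.02500 = 0.2020 mol/L
Dilution factor = 200.0 / 25.39 = 7.877
[H2O2]_stock = 0.2020 × 7.877 = 1.591 mol/L

1.591 mol/L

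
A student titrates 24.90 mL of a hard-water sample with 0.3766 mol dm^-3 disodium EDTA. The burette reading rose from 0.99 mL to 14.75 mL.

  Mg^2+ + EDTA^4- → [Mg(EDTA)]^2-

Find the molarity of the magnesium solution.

0.2081 mol/L

n(EDTA) = 0.01376 L × 0.3766 mol/L = 5.182 × 10^-3 mol
n(Mg2+) = 5.182 × 10^-3 mol (1:1 mole ratio)
[Mg2+] = 5.182 × 10^-3 mol / 0.02490 L = 0.2081 mol/L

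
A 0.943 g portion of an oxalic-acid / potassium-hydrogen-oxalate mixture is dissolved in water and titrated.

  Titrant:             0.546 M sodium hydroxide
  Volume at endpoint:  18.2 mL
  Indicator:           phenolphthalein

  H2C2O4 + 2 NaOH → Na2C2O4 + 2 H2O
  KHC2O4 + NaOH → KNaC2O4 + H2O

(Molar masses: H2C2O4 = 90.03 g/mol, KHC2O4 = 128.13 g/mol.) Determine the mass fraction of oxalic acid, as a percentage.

19.0 %

n(NaOH) = 0.0182 × 0.546 = 9.94 × 10^-3 mol
Let x = n(H2C2O4), y = n(KHC2O4).
Titrant: 2x + 1y = 9.94 × 10^-3;  mass: 90.03x + 128.13y = 0.943
Solving, x = 1.99 × 10^-3 mol, y = 5.96 × 10^-3 mol
mass of H2C2O4 = 1.99 × 10^-3 × 90.03 = 0.179 g
% H2C2O4 = 0.179 / 0.943 × 100 = 19.0 %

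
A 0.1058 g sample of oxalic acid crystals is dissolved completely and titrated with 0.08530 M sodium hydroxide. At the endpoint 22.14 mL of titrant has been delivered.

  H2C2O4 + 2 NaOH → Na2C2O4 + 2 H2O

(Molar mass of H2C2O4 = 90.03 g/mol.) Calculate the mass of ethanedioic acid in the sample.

0.08501 g

n(NaOH) = 0.02214 L × 0.08530 mol/L = 1.889 × 10^-3 mol
From the 1:2 ratio, n(H2C2O4) = 1/2 × 1.889 × 10^-3 = 9.443 × 10^-4 mol
mass of H2C2O4 = 9.443 × 10^-4 × 90.03 g/mol = 0.08501 g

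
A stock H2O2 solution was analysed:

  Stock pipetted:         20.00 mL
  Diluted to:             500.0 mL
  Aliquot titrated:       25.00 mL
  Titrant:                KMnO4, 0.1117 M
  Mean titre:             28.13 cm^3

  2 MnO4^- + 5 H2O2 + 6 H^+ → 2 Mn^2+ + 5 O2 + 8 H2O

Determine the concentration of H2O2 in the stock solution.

n(KMnO4) = 0.02813 × 0.1117 = 3.142 × 10^-3 mol
From the 5:2 ratio, n(H2O2) in the aliquot = 5/2 × 3.142 × 10^-3 = 7.855 × 10^-3 mol
[H2O2]_dilute = 7.855 × 10^-3 / 0.02500 = 0.3142 mol/L
Dilution factor = 500.0 / 20.00 = 25.00
[H2O2]_stock = 0.3142 × 25.00 = 7.855 mol/L

7.855 M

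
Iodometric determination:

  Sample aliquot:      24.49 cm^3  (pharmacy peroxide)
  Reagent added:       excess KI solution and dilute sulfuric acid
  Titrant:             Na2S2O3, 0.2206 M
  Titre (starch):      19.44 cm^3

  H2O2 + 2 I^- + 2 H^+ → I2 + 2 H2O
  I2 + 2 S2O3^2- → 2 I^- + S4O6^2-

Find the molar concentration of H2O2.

0.08756 M

n(S2O3^2-) = 0.01944 × 0.2206 = 4.288 × 10^-3 mol
n(I2) = n(S2O3^2-)/2 = 2.144 × 10^-3 mol
n(H2O2) in the aliquot = 2.144 × 10^-3 mol (1:1 ratio)
[H2O2] = 2.144 × 10^-3 / 0.02449 = 0.08756 mol/L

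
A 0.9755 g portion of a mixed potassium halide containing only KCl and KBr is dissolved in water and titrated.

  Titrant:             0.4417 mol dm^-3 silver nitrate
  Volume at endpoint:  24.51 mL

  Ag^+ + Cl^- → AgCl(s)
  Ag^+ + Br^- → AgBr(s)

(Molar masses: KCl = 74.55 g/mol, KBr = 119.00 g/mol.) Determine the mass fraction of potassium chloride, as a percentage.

53.78 %

n(AgNO3) = 0.02451 × 0.4417 = 0.01083 mol
Let x = n(KCl), y = n(KBr).
Titrant: 1x + 1y = 0.01083;  mass: 74.55x + 119.00y = 0.9755
Solving, x = 7.037 × 10^-3 mol, y = 3.789 × 10^-3 mol
mass of KCl = 7.037 × 10^-3 × 74.55 = 0.5246 g
% KCl = 0.5246 / 0.9755 × 100 = 53.78 %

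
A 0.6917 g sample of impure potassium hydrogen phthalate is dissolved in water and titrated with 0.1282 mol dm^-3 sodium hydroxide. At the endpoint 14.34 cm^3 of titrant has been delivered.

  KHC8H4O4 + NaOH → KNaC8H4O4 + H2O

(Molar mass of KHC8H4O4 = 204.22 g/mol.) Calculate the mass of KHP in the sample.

0.3754 g

n(NaOH) = 0.01434 L × 0.1282 mol/L = 1.838 × 10^-3 mol
n(KHC8H4O4) = 1.838 × 10^-3 mol (1:1 ratio)
mass of KHC8H4O4 = 1.838 × 10^-3 × 204.22 g/mol = 0.3754 g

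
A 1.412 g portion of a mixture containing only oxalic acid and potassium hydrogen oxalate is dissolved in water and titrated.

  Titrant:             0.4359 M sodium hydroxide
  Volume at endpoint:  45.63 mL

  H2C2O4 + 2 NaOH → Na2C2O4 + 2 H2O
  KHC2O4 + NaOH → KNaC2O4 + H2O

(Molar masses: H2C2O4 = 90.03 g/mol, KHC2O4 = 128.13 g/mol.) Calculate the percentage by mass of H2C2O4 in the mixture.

n(NaOH) = 0.04563 × 0.4359 = 0.01989 mol
Let x = n(H2C2O4), y = n(KHC2O4).
Titrant: 2x + 1y = 0.01989;  mass: 90.03x + 128.13y = 1.412
Solving, x = 6.837 × 10^-3 mol, y = 6.216 × 10^-3 mol
mass of H2C2O4 = 6.837 × 10^-3 × 90.03 = 0.6155 g
% H2C2O4 = 0.6155 / 1.412 × 100 = 43.59 %

43.59 %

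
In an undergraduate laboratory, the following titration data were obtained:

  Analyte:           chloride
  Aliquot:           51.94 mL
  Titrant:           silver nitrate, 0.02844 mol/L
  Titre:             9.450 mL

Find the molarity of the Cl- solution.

Ag^+ + Cl^- → AgCl(s)
n(AgNO3) = 0.009450 L × 0.02844 mol/L = 2.688 × 10^-4 mol
n(Cl-) = 2.688 × 10^-4 mol (1:1 mole ratio)
[Cl-] = 2.688 × 10^-4 mol / 0.05194 L = 0.005174 mol/L

0.005174 mol/L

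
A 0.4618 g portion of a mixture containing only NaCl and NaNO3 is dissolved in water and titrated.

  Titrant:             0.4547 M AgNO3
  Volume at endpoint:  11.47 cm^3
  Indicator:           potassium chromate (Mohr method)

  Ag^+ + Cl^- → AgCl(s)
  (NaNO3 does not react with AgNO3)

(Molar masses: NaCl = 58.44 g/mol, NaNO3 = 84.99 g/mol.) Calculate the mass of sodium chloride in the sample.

n(AgNO3) = 0.01147 × 0.4547 = 5.215 × 10^-3 mol
Let x = n(NaCl), y = n(NaNO3).
Titrant: 1x = 5.215 × 10^-3;  mass: 58.44x + 84.99y = 0.4618
Solving, x = 5.215 × 10^-3 mol, y = 1.847 × 10^-3 mol
mass of NaCl = 5.215 × 10^-3 × 58.44 = 0.3048 g

0.3048 g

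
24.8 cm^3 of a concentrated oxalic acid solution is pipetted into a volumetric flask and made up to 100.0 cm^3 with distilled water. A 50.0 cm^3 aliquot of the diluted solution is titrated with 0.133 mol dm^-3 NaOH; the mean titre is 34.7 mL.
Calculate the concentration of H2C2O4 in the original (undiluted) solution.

H2C2O4 + 2 NaOH → Na2C2O4 + 2 H2O
n(NaOH) = 0.0347 × 0.133 = 4.62 × 10^-3 mol
From the 1:2 ratio, n(H2C2O4) in the aliquot = 1/2 × 4.62 × 10^-3 = 2.31 × 10^-3 mol
[H2C2O4]_dilute = 2.31 × 10^-3 / 0.0500 = 0.0462 mol/L
Dilution factor = 100.0 / 24.8 = 4.032
[H2C2O4]_stock = 0.0462 × 4.032 = 0.186 mol/L

0.186 mol/L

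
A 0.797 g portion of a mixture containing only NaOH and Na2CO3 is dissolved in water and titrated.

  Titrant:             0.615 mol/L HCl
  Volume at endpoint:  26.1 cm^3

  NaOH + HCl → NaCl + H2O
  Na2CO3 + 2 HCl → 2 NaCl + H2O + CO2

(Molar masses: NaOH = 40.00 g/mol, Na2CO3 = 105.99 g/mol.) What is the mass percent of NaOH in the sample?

n(HCl) = 0.0261 × 0.615 = 0.0161 mol
Let x = n(NaOH), y = n(Na2CO3).
Titrant: 1x + 2y = 0.0161;  mass: 40.00x + 105.99y = 0.797
Solving, x = 4.13 × 10^-3 mol, y = 5.96 × 10^-3 mol
mass of NaOH = 4.13 × 10^-3 × 40.00 = 0.165 g
% NaOH = 0.165 / 0.797 × 100 = 20.7 %

20.7 %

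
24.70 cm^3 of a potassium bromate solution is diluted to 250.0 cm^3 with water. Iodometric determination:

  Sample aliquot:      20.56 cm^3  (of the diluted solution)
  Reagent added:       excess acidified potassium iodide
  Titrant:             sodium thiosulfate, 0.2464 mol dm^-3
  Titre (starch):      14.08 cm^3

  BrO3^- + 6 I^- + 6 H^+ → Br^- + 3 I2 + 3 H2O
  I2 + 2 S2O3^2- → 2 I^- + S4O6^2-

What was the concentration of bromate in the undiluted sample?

n(S2O3^2-) = 0.01408 × 0.2464 = 3.469 × 10^-3 mol
n(I2) = n(S2O3^2-)/2 = 1.735 × 10^-3 mol
From the 1:3 ratio, n(BrO3^-) in the aliquot = 1/3 × 1.735 × 10^-3 = 5.782 × 10^-4 mol
[BrO3^-]_dilute = 5.782 × 10^-4 / 0.02056 = 0.02812 mol/L
[BrO3^-]_original = 0.02812 × 250.0/24.70 = 0.2847 mol/L

0.2847 mol/L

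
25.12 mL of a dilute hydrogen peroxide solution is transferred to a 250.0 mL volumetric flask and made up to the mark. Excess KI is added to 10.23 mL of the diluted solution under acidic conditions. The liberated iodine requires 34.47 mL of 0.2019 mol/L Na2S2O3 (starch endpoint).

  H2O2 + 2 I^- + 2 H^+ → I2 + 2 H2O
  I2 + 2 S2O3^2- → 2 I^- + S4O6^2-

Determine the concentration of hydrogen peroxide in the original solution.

n(S2O3^2-) = 0.03447 × 0.2019 = 6.959 × 10^-3 mol
n(I2) = n(S2O3^2-)/2 = 3.480 × 10^-3 mol
n(H2O2) in the aliquot = 3.480 × 10^-3 mol (1:1 ratio)
[H2O2]_dilute = 3.480 × 10^-3 / 0.01023 = 0.3402 mol/L
[H2O2]_original = 0.3402 × 250.0/25.12 = 3.385 mol/L

3.385 mol/L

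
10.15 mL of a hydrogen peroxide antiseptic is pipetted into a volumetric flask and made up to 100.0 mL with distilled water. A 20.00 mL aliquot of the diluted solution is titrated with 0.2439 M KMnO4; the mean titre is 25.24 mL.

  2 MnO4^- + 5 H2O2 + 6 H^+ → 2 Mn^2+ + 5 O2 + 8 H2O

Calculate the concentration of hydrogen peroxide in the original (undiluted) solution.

n(KMnO4) = 0.02524 × 0.2439 = 6.156 × 10^-3 mol
From the 5:2 ratio, n(H2O2) in the aliquot = 5/2 × 6.156 × 10^-3 = 0.01539 mol
[H2O2]_dilute = 0.01539 / 0.02000 = 0.7695 mol/L
Dilution factor = 100.0 / 10.15 = 9.852
[H2O2]_stock = 0.7695 × 9.852 = 7.581 mol/L

7.581 M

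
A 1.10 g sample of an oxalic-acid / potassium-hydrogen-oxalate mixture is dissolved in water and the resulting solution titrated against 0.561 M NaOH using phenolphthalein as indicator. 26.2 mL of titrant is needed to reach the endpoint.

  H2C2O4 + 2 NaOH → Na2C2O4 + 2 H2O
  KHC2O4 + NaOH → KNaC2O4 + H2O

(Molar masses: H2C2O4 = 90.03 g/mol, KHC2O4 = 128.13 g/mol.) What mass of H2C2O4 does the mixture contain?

n(NaOH) = 0.0262 × 0.561 = 0.0147 mol
Let x = n(H2C2O4), y = n(KHC2O4).
Titrant: 2x + 1y = 0.0147;  mass: 90.03x + 128.13y = 1.10
Solving, x = 4.71 × 10^-3 mol, y = 5.27 × 10^-3 mol
mass of H2C2O4 = 4.71 × 10^-3 × 90.03 = 0.424 g

0.424 g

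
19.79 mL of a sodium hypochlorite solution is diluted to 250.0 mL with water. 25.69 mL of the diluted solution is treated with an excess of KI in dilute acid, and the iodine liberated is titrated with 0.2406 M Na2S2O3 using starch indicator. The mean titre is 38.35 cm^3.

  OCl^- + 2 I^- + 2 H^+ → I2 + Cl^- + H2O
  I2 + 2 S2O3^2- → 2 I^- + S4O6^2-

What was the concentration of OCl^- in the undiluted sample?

2.269 M

n(S2O3^2-) = 0.03835 × 0.2406 = 9.227 × 10^-3 mol
n(I2) = n(S2O3^2-)/2 = 4.614 × 10^-3 mol
n(OCl^-) in the aliquot = 4.614 × 10^-3 mol (1:1 ratio)
[OCl^-]_dilute = 4.614 × 10^-3 / 0.02569 = 0.1796 mol/L
[OCl^-]_original = 0.1796 × 250.0/19.79 = 2.269 mol/L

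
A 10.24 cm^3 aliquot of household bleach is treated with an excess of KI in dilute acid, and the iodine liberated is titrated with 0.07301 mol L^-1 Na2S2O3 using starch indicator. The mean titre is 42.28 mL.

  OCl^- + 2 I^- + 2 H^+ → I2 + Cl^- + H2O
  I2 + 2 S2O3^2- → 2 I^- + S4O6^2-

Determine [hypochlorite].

0.1507 mol/L

n(S2O3^2-) = 0.04228 × 0.07301 = 3.087 × 10^-3 mol
n(I2) = n(S2O3^2-)/2 = 1.543 × 10^-3 mol
n(OCl^-) in the aliquot = 1.543 × 10^-3 mol (1:1 ratio)
[OCl^-] = 1.543 × 10^-3 / 0.01024 = 0.1507 mol/L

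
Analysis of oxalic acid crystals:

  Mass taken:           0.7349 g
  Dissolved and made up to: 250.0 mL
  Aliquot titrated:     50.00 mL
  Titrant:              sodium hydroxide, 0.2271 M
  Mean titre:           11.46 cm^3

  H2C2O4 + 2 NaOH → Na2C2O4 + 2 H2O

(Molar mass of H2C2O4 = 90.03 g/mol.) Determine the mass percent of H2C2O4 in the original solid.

79.71 %

n(NaOH) per titration = 0.01146 × 0.2271 = 2.603 × 10^-3 mol
From the 1:2 ratio, n(H2C2O4) in each aliquot = 1/2 × 2.603 × 10^-3 = 1.301 × 10^-3 mol
n(H2C2O4) in the whole flask = 1.301 × 10^-3 × 250.0/50.00 = 6.506 × 10^-3 mol
mass of H2C2O4 = 6.506 × 10^-3 × 90.03 = 0.5858 g
% H2C2O4 = 0.5858 / 0.7349 × 100 = 79.71 %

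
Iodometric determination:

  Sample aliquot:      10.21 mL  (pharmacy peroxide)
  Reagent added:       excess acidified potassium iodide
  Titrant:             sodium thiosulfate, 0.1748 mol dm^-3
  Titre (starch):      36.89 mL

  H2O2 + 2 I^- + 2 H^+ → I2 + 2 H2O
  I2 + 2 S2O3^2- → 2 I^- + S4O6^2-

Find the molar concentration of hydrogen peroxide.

n(S2O3^2-) = 0.03689 × 0.1748 = 6.448 × 10^-3 mol
n(I2) = n(S2O3^2-)/2 = 3.224 × 10^-3 mol
n(H2O2) in the aliquot = 3.224 × 10^-3 mol (1:1 ratio)
[H2O2] = 3.224 × 10^-3 / 0.01021 = 0.3158 mol/L

0.3158 mol/L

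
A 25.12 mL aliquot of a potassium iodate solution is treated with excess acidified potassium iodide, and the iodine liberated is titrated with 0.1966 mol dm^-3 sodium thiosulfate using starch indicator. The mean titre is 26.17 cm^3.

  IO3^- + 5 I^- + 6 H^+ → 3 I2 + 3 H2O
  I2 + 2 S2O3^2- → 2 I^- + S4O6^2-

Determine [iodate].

0.03414 mol/L

n(S2O3^2-) = 0.02617 × 0.1966 = 5.145 × 10^-3 mol
n(I2) = n(S2O3^2-)/2 = 2.573 × 10^-3 mol
From the 1:3 ratio, n(IO3^-) in the aliquot = 1/3 × 2.573 × 10^-3 = 8.575 × 10^-4 mol
[IO3^-] = 8.575 × 10^-4 / 0.02512 = 0.03414 mol/L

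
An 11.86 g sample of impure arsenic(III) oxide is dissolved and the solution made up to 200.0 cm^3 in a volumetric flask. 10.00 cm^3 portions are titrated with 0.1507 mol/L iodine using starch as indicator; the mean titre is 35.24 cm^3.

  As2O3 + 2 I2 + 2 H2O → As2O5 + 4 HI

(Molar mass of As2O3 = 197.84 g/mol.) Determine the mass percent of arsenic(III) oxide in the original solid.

n(I2) per titration = 0.03524 × 0.1507 = 5.311 × 10^-3 mol
From the 1:2 ratio, n(As2O3) in each aliquot = 1/2 × 5.311 × 10^-3 = 2.655 × 10^-3 mol
n(As2O3) in the whole flask = 2.655 × 10^-3 × 200.0/10.00 = 0.05311 mol
mass of As2O3 = 0.05311 × 197.84 = 10.51 g
% As2O3 = 10.51 / 11.86 × 100 = 88.59 %

88.59 %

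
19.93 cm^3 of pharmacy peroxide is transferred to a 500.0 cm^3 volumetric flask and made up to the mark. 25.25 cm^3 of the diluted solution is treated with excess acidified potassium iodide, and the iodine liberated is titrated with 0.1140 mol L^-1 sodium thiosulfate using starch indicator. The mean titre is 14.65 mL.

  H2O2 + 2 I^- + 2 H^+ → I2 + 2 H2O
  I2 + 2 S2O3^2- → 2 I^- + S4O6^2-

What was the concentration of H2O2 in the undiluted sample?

n(S2O3^2-) = 0.01465 × 0.1140 = 1.670 × 10^-3 mol
n(I2) = n(S2O3^2-)/2 = 8.351 × 10^-4 mol
n(H2O2) in the aliquot = 8.351 × 10^-4 mol (1:1 ratio)
[H2O2]_dilute = 8.351 × 10^-4 / 0.02525 = 0.03307 mol/L
[H2O2]_original = 0.03307 × 500.0/19.93 = 0.8297 mol/L

0.8297 mol/L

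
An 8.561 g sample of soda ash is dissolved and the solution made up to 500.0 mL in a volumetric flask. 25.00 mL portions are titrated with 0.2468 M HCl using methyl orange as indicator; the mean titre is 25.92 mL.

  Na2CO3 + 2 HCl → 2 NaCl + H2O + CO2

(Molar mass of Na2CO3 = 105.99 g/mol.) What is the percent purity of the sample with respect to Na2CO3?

79.20 %

n(HCl) per titration = 0.02592 × 0.2468 = 6.397 × 10^-3 mol
From the 1:2 ratio, n(Na2CO3) in each aliquot = 1/2 × 6.397 × 10^-3 = 3.199 × 10^-3 mol
n(Na2CO3) in the whole flask = 3.199 × 10^-3 × 500.0/25.00 = 0.06397 mol
mass of Na2CO3 = 0.06397 × 105.99 = 6.780 g
% Na2CO3 = 6.780 / 8.561 × 100 = 79.20 %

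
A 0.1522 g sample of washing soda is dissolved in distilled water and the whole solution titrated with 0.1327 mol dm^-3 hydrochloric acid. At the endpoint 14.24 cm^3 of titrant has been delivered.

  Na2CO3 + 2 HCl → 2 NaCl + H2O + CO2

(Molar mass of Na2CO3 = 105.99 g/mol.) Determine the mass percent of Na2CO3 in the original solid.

n(HCl) = 0.01424 L × 0.1327 mol/L = 1.890 × 10^-3 mol
From the 1:2 ratio, n(Na2CO3) = 1/2 × 1.890 × 10^-3 = 9.448 × 10^-4 mol
mass of Na2CO3 = 9.448 × 10^-4 × 105.99 g/mol = 0.1001 g
% Na2CO3 = 0.1001 / 0.1522 × 100 = 65.80 %

65.80 %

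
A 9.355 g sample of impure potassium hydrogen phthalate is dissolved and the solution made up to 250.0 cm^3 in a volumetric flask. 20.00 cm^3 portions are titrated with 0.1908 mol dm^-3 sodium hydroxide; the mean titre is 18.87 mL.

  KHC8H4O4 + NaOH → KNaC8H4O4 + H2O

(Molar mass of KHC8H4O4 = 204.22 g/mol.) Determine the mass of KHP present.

n(NaOH) per titration = 0.01887 × 0.1908 = 3.600 × 10^-3 mol
n(KHC8H4O4) in each aliquot = 3.600 × 10^-3 mol (1:1 ratio)
n(KHC8H4O4) in the whole flask = 3.600 × 10^-3 × 250.0/20.00 = 0.04500 mol
mass of KHC8H4O4 = 0.04500 × 204.22 = 9.191 g

9.191 g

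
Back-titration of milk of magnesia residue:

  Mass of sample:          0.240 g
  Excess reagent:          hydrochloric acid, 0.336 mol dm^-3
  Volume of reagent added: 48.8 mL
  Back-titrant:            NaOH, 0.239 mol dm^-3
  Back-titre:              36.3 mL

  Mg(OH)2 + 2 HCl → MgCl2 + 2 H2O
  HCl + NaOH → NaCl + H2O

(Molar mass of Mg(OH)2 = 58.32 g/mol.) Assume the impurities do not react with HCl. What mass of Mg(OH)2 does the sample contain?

0.225 g

n(HCl) added = 0.0488 × 0.336 = 0.0164 mol
n(NaOH) used in back-titration = 0.0363 × 0.239 = 8.68 × 10^-3 mol
n(HCl) left over = 8.68 × 10^-3 mol (1:1 ratio)
n(HCl) consumed by analyte = 0.0164 − 8.68 × 10^-3 = 7.72 × 10^-3 mol
From the 1:2 ratio, n(Mg(OH)2) = 1/2 × 7.72 × 10^-3 = 3.86 × 10^-3 mol
mass of Mg(OH)2 = 3.86 × 10^-3 × 58.32 = 0.225 g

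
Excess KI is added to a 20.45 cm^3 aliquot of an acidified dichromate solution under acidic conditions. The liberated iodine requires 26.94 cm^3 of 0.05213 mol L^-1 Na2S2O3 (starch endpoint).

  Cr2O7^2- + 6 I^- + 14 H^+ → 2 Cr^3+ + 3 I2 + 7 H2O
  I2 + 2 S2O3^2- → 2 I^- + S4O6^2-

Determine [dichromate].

0.01145 mol/L

n(S2O3^2-) = 0.02694 × 0.05213 = 1.404 × 10^-3 mol
n(I2) = n(S2O3^2-)/2 = 7.022 × 10^-4 mol
From the 1:3 ratio, n(Cr2O7^2-) in the aliquot = 1/3 × 7.022 × 10^-4 = 2.341 × 10^-4 mol
[Cr2O7^2-] = 2.341 × 10^-4 / 0.02045 = 0.01145 mol/L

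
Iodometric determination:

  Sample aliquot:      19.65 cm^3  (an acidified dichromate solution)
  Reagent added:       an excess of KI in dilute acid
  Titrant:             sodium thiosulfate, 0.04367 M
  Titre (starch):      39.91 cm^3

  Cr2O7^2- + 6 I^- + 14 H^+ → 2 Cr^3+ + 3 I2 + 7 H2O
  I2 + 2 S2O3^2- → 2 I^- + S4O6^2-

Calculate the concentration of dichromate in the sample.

0.01478 M

n(S2O3^2-) = 0.03991 × 0.04367 = 1.743 × 10^-3 mol
n(I2) = n(S2O3^2-)/2 = 8.714 × 10^-4 mol
From the 1:3 ratio, n(Cr2O7^2-) in the aliquot = 1/3 × 8.714 × 10^-4 = 2.905 × 10^-4 mol
[Cr2O7^2-] = 2.905 × 10^-4 / 0.01965 = 0.01478 mol/L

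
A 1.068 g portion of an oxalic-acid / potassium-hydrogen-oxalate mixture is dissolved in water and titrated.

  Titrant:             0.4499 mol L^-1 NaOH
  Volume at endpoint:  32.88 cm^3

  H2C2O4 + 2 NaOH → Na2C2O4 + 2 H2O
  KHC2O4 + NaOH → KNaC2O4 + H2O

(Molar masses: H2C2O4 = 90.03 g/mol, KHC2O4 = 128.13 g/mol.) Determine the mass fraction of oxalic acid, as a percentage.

n(NaOH) = 0.03288 × 0.4499 = 0.01479 mol
Let x = n(H2C2O4), y = n(KHC2O4).
Titrant: 2x + 1y = 0.01479;  mass: 90.03x + 128.13y = 1.068
Solving, x = 4.977 × 10^-3 mol, y = 4.838 × 10^-3 mol
mass of H2C2O4 = 4.977 × 10^-3 × 90.03 = 0.4481 g
% H2C2O4 = 0.4481 / 1.068 × 100 = 41.96 %

41.96 %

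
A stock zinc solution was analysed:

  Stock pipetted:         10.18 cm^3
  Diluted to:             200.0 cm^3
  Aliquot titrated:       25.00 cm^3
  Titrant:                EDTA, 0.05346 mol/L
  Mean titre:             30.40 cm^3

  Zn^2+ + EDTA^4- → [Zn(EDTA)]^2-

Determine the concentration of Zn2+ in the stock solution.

1.277 mol/L

n(EDTA) = 0.03040 × 0.05346 = 1.625 × 10^-3 mol
n(Zn2+) in the aliquot = 1.625 × 10^-3 mol (1:1 ratio)
[Zn2+]_dilute = 1.625 × 10^-3 / 0.02500 = 0.06501 mol/L
Dilution factor = 200.0 / 10.18 = 19.65
[Zn2+]_stock = 0.06501 × 19.65 = 1.277 mol/L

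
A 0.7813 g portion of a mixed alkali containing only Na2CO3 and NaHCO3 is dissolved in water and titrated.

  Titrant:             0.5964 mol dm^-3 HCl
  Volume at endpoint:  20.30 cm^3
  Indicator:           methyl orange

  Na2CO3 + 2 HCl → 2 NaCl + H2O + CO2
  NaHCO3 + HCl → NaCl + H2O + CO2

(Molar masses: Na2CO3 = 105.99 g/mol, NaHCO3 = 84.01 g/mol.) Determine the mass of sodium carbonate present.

0.4029 g

n(HCl) = 0.02030 × 0.5964 = 0.01211 mol
Let x = n(Na2CO3), y = n(NaHCO3).
Titrant: 2x + 1y = 0.01211;  mass: 105.99x + 84.01y = 0.7813
Solving, x = 3.801 × 10^-3 mol, y = 4.504 × 10^-3 mol
mass of Na2CO3 = 3.801 × 10^-3 × 105.99 = 0.4029 g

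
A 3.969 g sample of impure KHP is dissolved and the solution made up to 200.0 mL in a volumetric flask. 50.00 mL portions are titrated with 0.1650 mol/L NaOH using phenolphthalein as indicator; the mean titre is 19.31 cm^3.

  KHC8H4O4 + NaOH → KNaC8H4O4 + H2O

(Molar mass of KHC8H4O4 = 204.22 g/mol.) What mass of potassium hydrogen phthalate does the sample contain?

n(NaOH) per titration = 0.01931 × 0.1650 = 3.186 × 10^-3 mol
n(KHC8H4O4) in each aliquot = 3.186 × 10^-3 mol (1:1 ratio)
n(KHC8H4O4) in the whole flask = 3.186 × 10^-3 × 200.0/50.00 = 0.01274 mol
mass of KHC8H4O4 = 0.01274 × 204.22 = 2.603 g

2.603 g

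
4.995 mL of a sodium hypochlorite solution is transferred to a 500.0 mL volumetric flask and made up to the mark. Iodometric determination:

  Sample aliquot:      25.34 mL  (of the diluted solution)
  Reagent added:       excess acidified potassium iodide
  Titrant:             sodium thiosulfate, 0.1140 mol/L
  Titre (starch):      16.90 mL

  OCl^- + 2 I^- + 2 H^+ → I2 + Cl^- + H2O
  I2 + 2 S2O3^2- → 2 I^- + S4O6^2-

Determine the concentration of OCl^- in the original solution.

n(S2O3^2-) = 0.01690 × 0.1140 = 1.927 × 10^-3 mol
n(I2) = n(S2O3^2-)/2 = 9.633 × 10^-4 mol
n(OCl^-) in the aliquot = 9.633 × 10^-4 mol (1:1 ratio)
[OCl^-]_dilute = 9.633 × 10^-4 / 0.02534 = 0.03801 mol/L
[OCl^-]_original = 0.03801 × 500.0/4.995 = 3.805 mol/L

3.805 mol/L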